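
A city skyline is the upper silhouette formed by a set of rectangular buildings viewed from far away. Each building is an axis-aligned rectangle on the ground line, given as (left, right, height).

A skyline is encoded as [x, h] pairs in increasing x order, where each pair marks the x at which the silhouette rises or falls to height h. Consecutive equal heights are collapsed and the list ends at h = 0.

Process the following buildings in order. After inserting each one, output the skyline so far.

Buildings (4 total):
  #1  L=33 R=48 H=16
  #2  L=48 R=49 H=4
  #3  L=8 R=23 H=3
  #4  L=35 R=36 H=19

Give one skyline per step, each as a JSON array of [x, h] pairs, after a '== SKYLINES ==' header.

== SKYLINES ==
[[33,16],[48,0]]
[[33,16],[48,4],[49,0]]
[[8,3],[23,0],[33,16],[48,4],[49,0]]
[[8,3],[23,0],[33,16],[35,19],[36,16],[48,4],[49,0]]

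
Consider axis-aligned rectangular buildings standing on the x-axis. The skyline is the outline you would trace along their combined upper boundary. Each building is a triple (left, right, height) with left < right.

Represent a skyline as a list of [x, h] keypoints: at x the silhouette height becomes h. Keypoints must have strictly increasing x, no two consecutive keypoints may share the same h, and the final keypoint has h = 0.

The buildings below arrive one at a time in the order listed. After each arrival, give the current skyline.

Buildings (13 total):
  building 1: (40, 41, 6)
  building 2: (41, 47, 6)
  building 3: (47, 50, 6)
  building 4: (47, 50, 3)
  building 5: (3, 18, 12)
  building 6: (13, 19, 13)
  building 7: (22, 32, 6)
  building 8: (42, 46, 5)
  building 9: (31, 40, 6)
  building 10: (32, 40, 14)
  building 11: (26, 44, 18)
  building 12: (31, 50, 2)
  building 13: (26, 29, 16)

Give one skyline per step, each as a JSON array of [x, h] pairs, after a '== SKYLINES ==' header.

== SKYLINES ==
[[40,6],[41,0]]
[[40,6],[47,0]]
[[40,6],[50,0]]
[[40,6],[50,0]]
[[3,12],[18,0],[40,6],[50,0]]
[[3,12],[13,13],[19,0],[40,6],[50,0]]
[[3,12],[13,13],[19,0],[22,6],[32,0],[40,6],[50,0]]
[[3,12],[13,13],[19,0],[22,6],[32,0],[40,6],[50,0]]
[[3,12],[13,13],[19,0],[22,6],[50,0]]
[[3,12],[13,13],[19,0],[22,6],[32,14],[40,6],[50,0]]
[[3,12],[13,13],[19,0],[22,6],[26,18],[44,6],[50,0]]
[[3,12],[13,13],[19,0],[22,6],[26,18],[44,6],[50,0]]
[[3,12],[13,13],[19,0],[22,6],[26,18],[44,6],[50,0]]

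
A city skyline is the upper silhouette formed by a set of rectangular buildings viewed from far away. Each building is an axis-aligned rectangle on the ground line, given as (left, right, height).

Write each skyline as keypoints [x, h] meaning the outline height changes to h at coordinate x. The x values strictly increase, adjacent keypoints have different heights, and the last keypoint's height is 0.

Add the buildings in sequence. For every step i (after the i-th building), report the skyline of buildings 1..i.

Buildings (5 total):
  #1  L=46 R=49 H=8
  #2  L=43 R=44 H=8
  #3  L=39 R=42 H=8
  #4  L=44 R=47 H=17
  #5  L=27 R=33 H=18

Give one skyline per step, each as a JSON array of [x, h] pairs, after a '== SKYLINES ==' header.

== SKYLINES ==
[[46,8],[49,0]]
[[43,8],[44,0],[46,8],[49,0]]
[[39,8],[42,0],[43,8],[44,0],[46,8],[49,0]]
[[39,8],[42,0],[43,8],[44,17],[47,8],[49,0]]
[[27,18],[33,0],[39,8],[42,0],[43,8],[44,17],[47,8],[49,0]]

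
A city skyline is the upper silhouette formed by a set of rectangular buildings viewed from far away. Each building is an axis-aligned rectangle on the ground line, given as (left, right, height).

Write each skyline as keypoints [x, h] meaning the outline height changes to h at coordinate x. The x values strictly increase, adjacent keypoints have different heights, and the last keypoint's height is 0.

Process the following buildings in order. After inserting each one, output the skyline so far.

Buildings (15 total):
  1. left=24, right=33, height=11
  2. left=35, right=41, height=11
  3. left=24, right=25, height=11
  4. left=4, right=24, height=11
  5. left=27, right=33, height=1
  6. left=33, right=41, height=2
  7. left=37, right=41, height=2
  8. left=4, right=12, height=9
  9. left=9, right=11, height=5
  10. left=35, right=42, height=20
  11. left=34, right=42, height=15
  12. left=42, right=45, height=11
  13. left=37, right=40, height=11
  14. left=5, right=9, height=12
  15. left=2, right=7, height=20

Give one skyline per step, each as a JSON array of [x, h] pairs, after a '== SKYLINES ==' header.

== SKYLINES ==
[[24,11],[33,0]]
[[24,11],[33,0],[35,11],[41,0]]
[[24,11],[33,0],[35,11],[41,0]]
[[4,11],[33,0],[35,11],[41,0]]
[[4,11],[33,0],[35,11],[41,0]]
[[4,11],[33,2],[35,11],[41,0]]
[[4,11],[33,2],[35,11],[41,0]]
[[4,11],[33,2],[35,11],[41,0]]
[[4,11],[33,2],[35,11],[41,0]]
[[4,11],[33,2],[35,20],[42,0]]
[[4,11],[33,2],[34,15],[35,20],[42,0]]
[[4,11],[33,2],[34,15],[35,20],[42,11],[45,0]]
[[4,11],[33,2],[34,15],[35,20],[42,11],[45,0]]
[[4,11],[5,12],[9,11],[33,2],[34,15],[35,20],[42,11],[45,0]]
[[2,20],[7,12],[9,11],[33,2],[34,15],[35,20],[42,11],[45,0]]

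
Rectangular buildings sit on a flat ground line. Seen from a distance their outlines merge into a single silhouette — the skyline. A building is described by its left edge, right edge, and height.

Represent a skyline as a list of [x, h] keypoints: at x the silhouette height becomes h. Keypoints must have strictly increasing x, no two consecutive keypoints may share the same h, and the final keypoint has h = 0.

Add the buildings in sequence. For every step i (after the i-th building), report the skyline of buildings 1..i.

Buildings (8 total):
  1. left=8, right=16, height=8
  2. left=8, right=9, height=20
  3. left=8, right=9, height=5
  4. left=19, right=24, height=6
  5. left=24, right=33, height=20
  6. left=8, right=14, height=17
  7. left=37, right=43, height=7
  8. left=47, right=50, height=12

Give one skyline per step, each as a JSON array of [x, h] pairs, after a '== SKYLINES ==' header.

== SKYLINES ==
[[8,8],[16,0]]
[[8,20],[9,8],[16,0]]
[[8,20],[9,8],[16,0]]
[[8,20],[9,8],[16,0],[19,6],[24,0]]
[[8,20],[9,8],[16,0],[19,6],[24,20],[33,0]]
[[8,20],[9,17],[14,8],[16,0],[19,6],[24,20],[33,0]]
[[8,20],[9,17],[14,8],[16,0],[19,6],[24,20],[33,0],[37,7],[43,0]]
[[8,20],[9,17],[14,8],[16,0],[19,6],[24,20],[33,0],[37,7],[43,0],[47,12],[50,0]]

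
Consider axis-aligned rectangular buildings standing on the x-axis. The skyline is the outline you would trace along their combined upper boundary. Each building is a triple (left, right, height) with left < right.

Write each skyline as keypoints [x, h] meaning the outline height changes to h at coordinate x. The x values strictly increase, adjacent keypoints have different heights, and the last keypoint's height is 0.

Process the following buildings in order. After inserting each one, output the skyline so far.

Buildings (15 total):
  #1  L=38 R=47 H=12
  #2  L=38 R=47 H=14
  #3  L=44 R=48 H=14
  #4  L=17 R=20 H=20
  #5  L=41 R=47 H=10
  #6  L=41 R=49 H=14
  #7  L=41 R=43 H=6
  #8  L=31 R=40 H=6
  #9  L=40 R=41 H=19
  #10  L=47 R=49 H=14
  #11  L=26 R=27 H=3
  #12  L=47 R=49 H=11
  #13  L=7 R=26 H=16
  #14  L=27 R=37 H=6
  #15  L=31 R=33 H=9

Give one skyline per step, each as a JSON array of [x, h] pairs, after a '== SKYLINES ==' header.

== SKYLINES ==
[[38,12],[47,0]]
[[38,14],[47,0]]
[[38,14],[48,0]]
[[17,20],[20,0],[38,14],[48,0]]
[[17,20],[20,0],[38,14],[48,0]]
[[17,20],[20,0],[38,14],[49,0]]
[[17,20],[20,0],[38,14],[49,0]]
[[17,20],[20,0],[31,6],[38,14],[49,0]]
[[17,20],[20,0],[31,6],[38,14],[40,19],[41,14],[49,0]]
[[17,20],[20,0],[31,6],[38,14],[40,19],[41,14],[49,0]]
[[17,20],[20,0],[26,3],[27,0],[31,6],[38,14],[40,19],[41,14],[49,0]]
[[17,20],[20,0],[26,3],[27,0],[31,6],[38,14],[40,19],[41,14],[49,0]]
[[7,16],[17,20],[20,16],[26,3],[27,0],[31,6],[38,14],[40,19],[41,14],[49,0]]
[[7,16],[17,20],[20,16],[26,3],[27,6],[38,14],[40,19],[41,14],[49,0]]
[[7,16],[17,20],[20,16],[26,3],[27,6],[31,9],[33,6],[38,14],[40,19],[41,14],[49,0]]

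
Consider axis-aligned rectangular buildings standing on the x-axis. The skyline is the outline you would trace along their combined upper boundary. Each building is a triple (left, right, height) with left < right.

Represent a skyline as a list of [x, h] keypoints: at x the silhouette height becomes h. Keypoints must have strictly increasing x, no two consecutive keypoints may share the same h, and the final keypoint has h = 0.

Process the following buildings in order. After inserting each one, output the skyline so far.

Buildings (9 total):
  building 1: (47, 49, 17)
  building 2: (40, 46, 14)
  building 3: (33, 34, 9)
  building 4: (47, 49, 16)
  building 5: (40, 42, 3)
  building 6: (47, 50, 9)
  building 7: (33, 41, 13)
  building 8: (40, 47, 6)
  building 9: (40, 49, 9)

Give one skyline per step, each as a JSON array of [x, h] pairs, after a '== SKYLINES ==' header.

== SKYLINES ==
[[47,17],[49,0]]
[[40,14],[46,0],[47,17],[49,0]]
[[33,9],[34,0],[40,14],[46,0],[47,17],[49,0]]
[[33,9],[34,0],[40,14],[46,0],[47,17],[49,0]]
[[33,9],[34,0],[40,14],[46,0],[47,17],[49,0]]
[[33,9],[34,0],[40,14],[46,0],[47,17],[49,9],[50,0]]
[[33,13],[40,14],[46,0],[47,17],[49,9],[50,0]]
[[33,13],[40,14],[46,6],[47,17],[49,9],[50,0]]
[[33,13],[40,14],[46,9],[47,17],[49,9],[50,0]]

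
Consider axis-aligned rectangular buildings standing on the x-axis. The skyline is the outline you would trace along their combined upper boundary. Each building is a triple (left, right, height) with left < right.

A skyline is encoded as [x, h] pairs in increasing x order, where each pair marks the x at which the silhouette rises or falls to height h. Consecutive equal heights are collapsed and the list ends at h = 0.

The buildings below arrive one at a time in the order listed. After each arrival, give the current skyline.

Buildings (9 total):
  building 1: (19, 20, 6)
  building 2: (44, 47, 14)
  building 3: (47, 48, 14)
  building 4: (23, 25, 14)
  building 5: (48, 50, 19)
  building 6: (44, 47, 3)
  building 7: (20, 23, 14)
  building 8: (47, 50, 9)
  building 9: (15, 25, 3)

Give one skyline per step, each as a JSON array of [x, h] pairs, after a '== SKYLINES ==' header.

== SKYLINES ==
[[19,6],[20,0]]
[[19,6],[20,0],[44,14],[47,0]]
[[19,6],[20,0],[44,14],[48,0]]
[[19,6],[20,0],[23,14],[25,0],[44,14],[48,0]]
[[19,6],[20,0],[23,14],[25,0],[44,14],[48,19],[50,0]]
[[19,6],[20,0],[23,14],[25,0],[44,14],[48,19],[50,0]]
[[19,6],[20,14],[25,0],[44,14],[48,19],[50,0]]
[[19,6],[20,14],[25,0],[44,14],[48,19],[50,0]]
[[15,3],[19,6],[20,14],[25,0],[44,14],[48,19],[50,0]]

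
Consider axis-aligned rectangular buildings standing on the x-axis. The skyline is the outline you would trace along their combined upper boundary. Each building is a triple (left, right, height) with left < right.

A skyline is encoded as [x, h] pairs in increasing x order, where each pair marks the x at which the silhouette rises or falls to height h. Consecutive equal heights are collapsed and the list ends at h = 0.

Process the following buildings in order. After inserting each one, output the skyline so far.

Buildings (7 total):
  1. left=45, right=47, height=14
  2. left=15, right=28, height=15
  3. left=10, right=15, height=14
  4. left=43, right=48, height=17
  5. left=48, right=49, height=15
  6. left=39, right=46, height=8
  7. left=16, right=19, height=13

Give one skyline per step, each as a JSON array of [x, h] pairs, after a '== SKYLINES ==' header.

== SKYLINES ==
[[45,14],[47,0]]
[[15,15],[28,0],[45,14],[47,0]]
[[10,14],[15,15],[28,0],[45,14],[47,0]]
[[10,14],[15,15],[28,0],[43,17],[48,0]]
[[10,14],[15,15],[28,0],[43,17],[48,15],[49,0]]
[[10,14],[15,15],[28,0],[39,8],[43,17],[48,15],[49,0]]
[[10,14],[15,15],[28,0],[39,8],[43,17],[48,15],[49,0]]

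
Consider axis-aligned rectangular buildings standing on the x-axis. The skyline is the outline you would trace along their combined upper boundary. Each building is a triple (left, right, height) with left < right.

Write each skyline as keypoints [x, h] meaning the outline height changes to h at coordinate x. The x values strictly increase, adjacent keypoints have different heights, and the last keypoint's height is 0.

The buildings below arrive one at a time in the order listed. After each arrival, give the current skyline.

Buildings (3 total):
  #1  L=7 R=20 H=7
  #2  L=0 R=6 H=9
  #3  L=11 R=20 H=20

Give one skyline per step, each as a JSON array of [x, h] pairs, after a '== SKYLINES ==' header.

== SKYLINES ==
[[7,7],[20,0]]
[[0,9],[6,0],[7,7],[20,0]]
[[0,9],[6,0],[7,7],[11,20],[20,0]]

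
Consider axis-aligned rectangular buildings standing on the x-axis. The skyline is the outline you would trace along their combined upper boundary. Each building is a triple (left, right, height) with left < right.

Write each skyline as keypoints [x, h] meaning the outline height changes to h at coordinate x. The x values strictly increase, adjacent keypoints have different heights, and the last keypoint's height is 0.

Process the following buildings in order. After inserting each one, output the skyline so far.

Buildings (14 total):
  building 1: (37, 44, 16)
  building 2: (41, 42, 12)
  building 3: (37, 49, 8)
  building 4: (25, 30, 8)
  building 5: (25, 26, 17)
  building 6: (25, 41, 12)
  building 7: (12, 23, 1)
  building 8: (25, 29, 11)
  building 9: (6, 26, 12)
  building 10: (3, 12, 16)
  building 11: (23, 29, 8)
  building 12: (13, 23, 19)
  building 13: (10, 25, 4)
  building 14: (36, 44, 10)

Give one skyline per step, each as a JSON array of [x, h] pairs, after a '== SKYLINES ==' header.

== SKYLINES ==
[[37,16],[44,0]]
[[37,16],[44,0]]
[[37,16],[44,8],[49,0]]
[[25,8],[30,0],[37,16],[44,8],[49,0]]
[[25,17],[26,8],[30,0],[37,16],[44,8],[49,0]]
[[25,17],[26,12],[37,16],[44,8],[49,0]]
[[12,1],[23,0],[25,17],[26,12],[37,16],[44,8],[49,0]]
[[12,1],[23,0],[25,17],[26,12],[37,16],[44,8],[49,0]]
[[6,12],[25,17],[26,12],[37,16],[44,8],[49,0]]
[[3,16],[12,12],[25,17],[26,12],[37,16],[44,8],[49,0]]
[[3,16],[12,12],[25,17],[26,12],[37,16],[44,8],[49,0]]
[[3,16],[12,12],[13,19],[23,12],[25,17],[26,12],[37,16],[44,8],[49,0]]
[[3,16],[12,12],[13,19],[23,12],[25,17],[26,12],[37,16],[44,8],[49,0]]
[[3,16],[12,12],[13,19],[23,12],[25,17],[26,12],[37,16],[44,8],[49,0]]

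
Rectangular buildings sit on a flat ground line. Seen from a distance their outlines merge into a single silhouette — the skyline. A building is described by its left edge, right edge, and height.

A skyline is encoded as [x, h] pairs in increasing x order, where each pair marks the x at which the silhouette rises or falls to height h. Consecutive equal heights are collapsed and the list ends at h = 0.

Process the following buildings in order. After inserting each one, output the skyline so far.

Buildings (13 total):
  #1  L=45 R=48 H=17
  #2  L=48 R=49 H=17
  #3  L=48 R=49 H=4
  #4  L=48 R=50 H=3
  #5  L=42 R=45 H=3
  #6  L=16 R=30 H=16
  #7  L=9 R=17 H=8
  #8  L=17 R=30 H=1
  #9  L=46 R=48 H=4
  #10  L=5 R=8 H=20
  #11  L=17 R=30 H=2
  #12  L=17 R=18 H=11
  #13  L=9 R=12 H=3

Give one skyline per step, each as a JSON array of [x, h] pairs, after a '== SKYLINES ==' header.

== SKYLINES ==
[[45,17],[48,0]]
[[45,17],[49,0]]
[[45,17],[49,0]]
[[45,17],[49,3],[50,0]]
[[42,3],[45,17],[49,3],[50,0]]
[[16,16],[30,0],[42,3],[45,17],[49,3],[50,0]]
[[9,8],[16,16],[30,0],[42,3],[45,17],[49,3],[50,0]]
[[9,8],[16,16],[30,0],[42,3],[45,17],[49,3],[50,0]]
[[9,8],[16,16],[30,0],[42,3],[45,17],[49,3],[50,0]]
[[5,20],[8,0],[9,8],[16,16],[30,0],[42,3],[45,17],[49,3],[50,0]]
[[5,20],[8,0],[9,8],[16,16],[30,0],[42,3],[45,17],[49,3],[50,0]]
[[5,20],[8,0],[9,8],[16,16],[30,0],[42,3],[45,17],[49,3],[50,0]]
[[5,20],[8,0],[9,8],[16,16],[30,0],[42,3],[45,17],[49,3],[50,0]]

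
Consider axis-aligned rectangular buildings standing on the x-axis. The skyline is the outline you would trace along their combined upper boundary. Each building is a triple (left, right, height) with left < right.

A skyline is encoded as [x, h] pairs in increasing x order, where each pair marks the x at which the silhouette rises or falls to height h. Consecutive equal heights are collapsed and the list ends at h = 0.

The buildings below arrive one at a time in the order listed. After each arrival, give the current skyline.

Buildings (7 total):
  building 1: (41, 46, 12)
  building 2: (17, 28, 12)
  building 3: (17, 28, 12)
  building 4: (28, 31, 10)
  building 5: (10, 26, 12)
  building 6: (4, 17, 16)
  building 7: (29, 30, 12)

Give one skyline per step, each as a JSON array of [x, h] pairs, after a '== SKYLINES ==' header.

== SKYLINES ==
[[41,12],[46,0]]
[[17,12],[28,0],[41,12],[46,0]]
[[17,12],[28,0],[41,12],[46,0]]
[[17,12],[28,10],[31,0],[41,12],[46,0]]
[[10,12],[28,10],[31,0],[41,12],[46,0]]
[[4,16],[17,12],[28,10],[31,0],[41,12],[46,0]]
[[4,16],[17,12],[28,10],[29,12],[30,10],[31,0],[41,12],[46,0]]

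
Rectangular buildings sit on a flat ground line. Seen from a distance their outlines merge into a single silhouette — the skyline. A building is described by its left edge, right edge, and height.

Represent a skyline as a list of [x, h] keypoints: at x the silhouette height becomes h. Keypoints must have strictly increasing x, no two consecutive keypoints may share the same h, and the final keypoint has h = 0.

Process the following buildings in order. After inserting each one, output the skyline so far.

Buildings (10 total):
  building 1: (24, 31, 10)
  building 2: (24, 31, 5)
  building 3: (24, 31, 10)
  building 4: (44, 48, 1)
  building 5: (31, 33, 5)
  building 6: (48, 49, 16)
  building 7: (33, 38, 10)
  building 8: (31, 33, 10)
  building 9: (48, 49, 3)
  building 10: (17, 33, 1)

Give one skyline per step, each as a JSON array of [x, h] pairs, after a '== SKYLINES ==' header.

== SKYLINES ==
[[24,10],[31,0]]
[[24,10],[31,0]]
[[24,10],[31,0]]
[[24,10],[31,0],[44,1],[48,0]]
[[24,10],[31,5],[33,0],[44,1],[48,0]]
[[24,10],[31,5],[33,0],[44,1],[48,16],[49,0]]
[[24,10],[31,5],[33,10],[38,0],[44,1],[48,16],[49,0]]
[[24,10],[38,0],[44,1],[48,16],[49,0]]
[[24,10],[38,0],[44,1],[48,16],[49,0]]
[[17,1],[24,10],[38,0],[44,1],[48,16],[49,0]]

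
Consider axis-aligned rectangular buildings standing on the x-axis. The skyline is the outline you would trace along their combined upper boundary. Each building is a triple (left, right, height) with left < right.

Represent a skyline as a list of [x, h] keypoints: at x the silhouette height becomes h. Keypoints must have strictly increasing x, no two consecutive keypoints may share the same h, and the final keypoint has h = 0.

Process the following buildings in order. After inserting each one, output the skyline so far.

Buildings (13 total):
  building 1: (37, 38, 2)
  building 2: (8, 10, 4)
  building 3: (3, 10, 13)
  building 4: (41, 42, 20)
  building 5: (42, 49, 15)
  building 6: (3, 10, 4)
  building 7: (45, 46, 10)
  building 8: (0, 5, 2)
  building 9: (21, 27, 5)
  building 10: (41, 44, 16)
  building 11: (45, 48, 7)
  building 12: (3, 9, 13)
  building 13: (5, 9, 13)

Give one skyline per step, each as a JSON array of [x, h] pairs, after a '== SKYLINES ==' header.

== SKYLINES ==
[[37,2],[38,0]]
[[8,4],[10,0],[37,2],[38,0]]
[[3,13],[10,0],[37,2],[38,0]]
[[3,13],[10,0],[37,2],[38,0],[41,20],[42,0]]
[[3,13],[10,0],[37,2],[38,0],[41,20],[42,15],[49,0]]
[[3,13],[10,0],[37,2],[38,0],[41,20],[42,15],[49,0]]
[[3,13],[10,0],[37,2],[38,0],[41,20],[42,15],[49,0]]
[[0,2],[3,13],[10,0],[37,2],[38,0],[41,20],[42,15],[49,0]]
[[0,2],[3,13],[10,0],[21,5],[27,0],[37,2],[38,0],[41,20],[42,15],[49,0]]
[[0,2],[3,13],[10,0],[21,5],[27,0],[37,2],[38,0],[41,20],[42,16],[44,15],[49,0]]
[[0,2],[3,13],[10,0],[21,5],[27,0],[37,2],[38,0],[41,20],[42,16],[44,15],[49,0]]
[[0,2],[3,13],[10,0],[21,5],[27,0],[37,2],[38,0],[41,20],[42,16],[44,15],[49,0]]
[[0,2],[3,13],[10,0],[21,5],[27,0],[37,2],[38,0],[41,20],[42,16],[44,15],[49,0]]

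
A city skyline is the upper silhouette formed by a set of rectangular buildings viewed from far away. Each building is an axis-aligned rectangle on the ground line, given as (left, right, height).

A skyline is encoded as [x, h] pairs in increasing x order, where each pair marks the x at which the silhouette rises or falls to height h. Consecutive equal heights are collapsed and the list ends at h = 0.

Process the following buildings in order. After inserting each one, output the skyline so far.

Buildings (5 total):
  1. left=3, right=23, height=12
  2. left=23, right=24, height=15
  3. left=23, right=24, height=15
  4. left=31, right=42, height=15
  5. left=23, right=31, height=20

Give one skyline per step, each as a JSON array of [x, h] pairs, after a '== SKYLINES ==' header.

== SKYLINES ==
[[3,12],[23,0]]
[[3,12],[23,15],[24,0]]
[[3,12],[23,15],[24,0]]
[[3,12],[23,15],[24,0],[31,15],[42,0]]
[[3,12],[23,20],[31,15],[42,0]]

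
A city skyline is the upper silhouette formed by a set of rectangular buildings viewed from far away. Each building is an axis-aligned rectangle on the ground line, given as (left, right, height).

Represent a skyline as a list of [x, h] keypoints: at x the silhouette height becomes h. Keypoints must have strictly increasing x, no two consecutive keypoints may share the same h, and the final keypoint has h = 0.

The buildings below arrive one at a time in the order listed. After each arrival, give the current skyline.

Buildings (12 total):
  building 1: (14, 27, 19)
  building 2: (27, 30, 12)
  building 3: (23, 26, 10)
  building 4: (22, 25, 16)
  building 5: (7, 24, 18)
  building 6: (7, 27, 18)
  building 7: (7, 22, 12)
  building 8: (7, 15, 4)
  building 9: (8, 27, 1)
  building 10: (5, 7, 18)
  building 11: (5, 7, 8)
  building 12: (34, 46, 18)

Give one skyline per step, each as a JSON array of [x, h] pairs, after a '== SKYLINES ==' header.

== SKYLINES ==
[[14,19],[27,0]]
[[14,19],[27,12],[30,0]]
[[14,19],[27,12],[30,0]]
[[14,19],[27,12],[30,0]]
[[7,18],[14,19],[27,12],[30,0]]
[[7,18],[14,19],[27,12],[30,0]]
[[7,18],[14,19],[27,12],[30,0]]
[[7,18],[14,19],[27,12],[30,0]]
[[7,18],[14,19],[27,12],[30,0]]
[[5,18],[14,19],[27,12],[30,0]]
[[5,18],[14,19],[27,12],[30,0]]
[[5,18],[14,19],[27,12],[30,0],[34,18],[46,0]]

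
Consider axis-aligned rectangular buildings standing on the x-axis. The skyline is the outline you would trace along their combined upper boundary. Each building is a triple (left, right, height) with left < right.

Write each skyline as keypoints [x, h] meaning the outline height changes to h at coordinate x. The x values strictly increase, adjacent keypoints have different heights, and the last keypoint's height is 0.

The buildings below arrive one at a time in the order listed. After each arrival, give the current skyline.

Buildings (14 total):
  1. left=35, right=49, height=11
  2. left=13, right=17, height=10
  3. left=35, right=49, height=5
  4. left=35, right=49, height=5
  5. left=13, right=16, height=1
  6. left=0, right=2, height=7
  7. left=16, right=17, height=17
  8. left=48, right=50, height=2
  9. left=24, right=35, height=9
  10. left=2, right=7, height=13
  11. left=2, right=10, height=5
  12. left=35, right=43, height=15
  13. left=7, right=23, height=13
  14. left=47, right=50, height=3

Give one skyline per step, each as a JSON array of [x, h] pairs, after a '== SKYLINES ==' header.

== SKYLINES ==
[[35,11],[49,0]]
[[13,10],[17,0],[35,11],[49,0]]
[[13,10],[17,0],[35,11],[49,0]]
[[13,10],[17,0],[35,11],[49,0]]
[[13,10],[17,0],[35,11],[49,0]]
[[0,7],[2,0],[13,10],[17,0],[35,11],[49,0]]
[[0,7],[2,0],[13,10],[16,17],[17,0],[35,11],[49,0]]
[[0,7],[2,0],[13,10],[16,17],[17,0],[35,11],[49,2],[50,0]]
[[0,7],[2,0],[13,10],[16,17],[17,0],[24,9],[35,11],[49,2],[50,0]]
[[0,7],[2,13],[7,0],[13,10],[16,17],[17,0],[24,9],[35,11],[49,2],[50,0]]
[[0,7],[2,13],[7,5],[10,0],[13,10],[16,17],[17,0],[24,9],[35,11],[49,2],[50,0]]
[[0,7],[2,13],[7,5],[10,0],[13,10],[16,17],[17,0],[24,9],[35,15],[43,11],[49,2],[50,0]]
[[0,7],[2,13],[16,17],[17,13],[23,0],[24,9],[35,15],[43,11],[49,2],[50,0]]
[[0,7],[2,13],[16,17],[17,13],[23,0],[24,9],[35,15],[43,11],[49,3],[50,0]]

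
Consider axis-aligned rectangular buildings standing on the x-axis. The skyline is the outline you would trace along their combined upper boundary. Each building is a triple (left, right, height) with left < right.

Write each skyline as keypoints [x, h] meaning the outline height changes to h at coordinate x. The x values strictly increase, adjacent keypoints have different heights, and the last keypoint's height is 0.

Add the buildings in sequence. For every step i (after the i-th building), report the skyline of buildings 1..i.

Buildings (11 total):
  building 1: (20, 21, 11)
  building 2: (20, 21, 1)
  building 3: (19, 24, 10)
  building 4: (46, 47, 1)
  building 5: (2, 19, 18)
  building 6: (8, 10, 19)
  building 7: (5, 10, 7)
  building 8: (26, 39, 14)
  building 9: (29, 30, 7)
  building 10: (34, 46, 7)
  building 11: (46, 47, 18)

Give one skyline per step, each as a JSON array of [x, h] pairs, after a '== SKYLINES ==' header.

== SKYLINES ==
[[20,11],[21,0]]
[[20,11],[21,0]]
[[19,10],[20,11],[21,10],[24,0]]
[[19,10],[20,11],[21,10],[24,0],[46,1],[47,0]]
[[2,18],[19,10],[20,11],[21,10],[24,0],[46,1],[47,0]]
[[2,18],[8,19],[10,18],[19,10],[20,11],[21,10],[24,0],[46,1],[47,0]]
[[2,18],[8,19],[10,18],[19,10],[20,11],[21,10],[24,0],[46,1],[47,0]]
[[2,18],[8,19],[10,18],[19,10],[20,11],[21,10],[24,0],[26,14],[39,0],[46,1],[47,0]]
[[2,18],[8,19],[10,18],[19,10],[20,11],[21,10],[24,0],[26,14],[39,0],[46,1],[47,0]]
[[2,18],[8,19],[10,18],[19,10],[20,11],[21,10],[24,0],[26,14],[39,7],[46,1],[47,0]]
[[2,18],[8,19],[10,18],[19,10],[20,11],[21,10],[24,0],[26,14],[39,7],[46,18],[47,0]]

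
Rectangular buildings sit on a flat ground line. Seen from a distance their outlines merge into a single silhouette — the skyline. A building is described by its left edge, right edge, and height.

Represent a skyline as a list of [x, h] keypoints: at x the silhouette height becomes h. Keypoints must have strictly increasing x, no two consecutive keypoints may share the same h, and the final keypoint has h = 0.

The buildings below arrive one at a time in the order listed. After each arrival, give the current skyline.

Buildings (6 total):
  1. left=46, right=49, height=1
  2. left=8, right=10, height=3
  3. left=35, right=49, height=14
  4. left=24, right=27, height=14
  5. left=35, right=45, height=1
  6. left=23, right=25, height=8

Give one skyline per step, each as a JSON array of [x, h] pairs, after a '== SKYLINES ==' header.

== SKYLINES ==
[[46,1],[49,0]]
[[8,3],[10,0],[46,1],[49,0]]
[[8,3],[10,0],[35,14],[49,0]]
[[8,3],[10,0],[24,14],[27,0],[35,14],[49,0]]
[[8,3],[10,0],[24,14],[27,0],[35,14],[49,0]]
[[8,3],[10,0],[23,8],[24,14],[27,0],[35,14],[49,0]]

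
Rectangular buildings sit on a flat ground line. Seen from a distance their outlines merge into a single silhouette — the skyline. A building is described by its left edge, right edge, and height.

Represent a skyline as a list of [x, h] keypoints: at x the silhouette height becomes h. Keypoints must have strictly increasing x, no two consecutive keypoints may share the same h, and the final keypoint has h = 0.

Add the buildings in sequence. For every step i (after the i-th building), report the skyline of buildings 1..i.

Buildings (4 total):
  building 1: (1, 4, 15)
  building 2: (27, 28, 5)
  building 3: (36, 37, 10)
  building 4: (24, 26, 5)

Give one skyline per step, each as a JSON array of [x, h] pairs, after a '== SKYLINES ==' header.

== SKYLINES ==
[[1,15],[4,0]]
[[1,15],[4,0],[27,5],[28,0]]
[[1,15],[4,0],[27,5],[28,0],[36,10],[37,0]]
[[1,15],[4,0],[24,5],[26,0],[27,5],[28,0],[36,10],[37,0]]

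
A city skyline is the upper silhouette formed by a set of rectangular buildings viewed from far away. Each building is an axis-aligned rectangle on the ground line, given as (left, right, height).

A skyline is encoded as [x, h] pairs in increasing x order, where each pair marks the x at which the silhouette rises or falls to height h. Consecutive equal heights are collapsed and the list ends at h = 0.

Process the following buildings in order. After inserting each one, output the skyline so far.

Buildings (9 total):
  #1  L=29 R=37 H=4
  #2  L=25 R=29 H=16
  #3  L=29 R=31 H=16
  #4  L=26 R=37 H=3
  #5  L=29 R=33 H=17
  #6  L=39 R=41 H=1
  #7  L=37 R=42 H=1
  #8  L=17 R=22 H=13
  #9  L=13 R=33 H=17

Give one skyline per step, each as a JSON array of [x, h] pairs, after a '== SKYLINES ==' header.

== SKYLINES ==
[[29,4],[37,0]]
[[25,16],[29,4],[37,0]]
[[25,16],[31,4],[37,0]]
[[25,16],[31,4],[37,0]]
[[25,16],[29,17],[33,4],[37,0]]
[[25,16],[29,17],[33,4],[37,0],[39,1],[41,0]]
[[25,16],[29,17],[33,4],[37,1],[42,0]]
[[17,13],[22,0],[25,16],[29,17],[33,4],[37,1],[42,0]]
[[13,17],[33,4],[37,1],[42,0]]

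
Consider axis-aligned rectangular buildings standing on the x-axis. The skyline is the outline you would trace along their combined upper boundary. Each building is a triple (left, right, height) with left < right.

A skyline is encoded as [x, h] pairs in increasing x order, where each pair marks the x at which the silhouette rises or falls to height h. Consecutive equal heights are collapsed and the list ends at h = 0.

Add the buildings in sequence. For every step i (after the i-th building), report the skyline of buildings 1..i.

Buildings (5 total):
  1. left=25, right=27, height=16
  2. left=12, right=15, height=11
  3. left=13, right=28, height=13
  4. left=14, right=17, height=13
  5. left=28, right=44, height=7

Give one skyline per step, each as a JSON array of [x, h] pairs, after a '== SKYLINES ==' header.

== SKYLINES ==
[[25,16],[27,0]]
[[12,11],[15,0],[25,16],[27,0]]
[[12,11],[13,13],[25,16],[27,13],[28,0]]
[[12,11],[13,13],[25,16],[27,13],[28,0]]
[[12,11],[13,13],[25,16],[27,13],[28,7],[44,0]]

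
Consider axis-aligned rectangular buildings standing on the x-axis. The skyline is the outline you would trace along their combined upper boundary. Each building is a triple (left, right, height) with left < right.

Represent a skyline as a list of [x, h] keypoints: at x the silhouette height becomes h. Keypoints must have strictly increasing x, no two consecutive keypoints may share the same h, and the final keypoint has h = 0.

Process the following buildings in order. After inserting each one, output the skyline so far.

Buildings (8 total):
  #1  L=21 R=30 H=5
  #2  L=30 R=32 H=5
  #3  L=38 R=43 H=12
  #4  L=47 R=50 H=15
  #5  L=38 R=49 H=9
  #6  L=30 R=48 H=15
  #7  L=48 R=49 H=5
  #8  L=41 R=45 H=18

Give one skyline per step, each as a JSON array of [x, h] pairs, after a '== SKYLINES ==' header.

== SKYLINES ==
[[21,5],[30,0]]
[[21,5],[32,0]]
[[21,5],[32,0],[38,12],[43,0]]
[[21,5],[32,0],[38,12],[43,0],[47,15],[50,0]]
[[21,5],[32,0],[38,12],[43,9],[47,15],[50,0]]
[[21,5],[30,15],[50,0]]
[[21,5],[30,15],[50,0]]
[[21,5],[30,15],[41,18],[45,15],[50,0]]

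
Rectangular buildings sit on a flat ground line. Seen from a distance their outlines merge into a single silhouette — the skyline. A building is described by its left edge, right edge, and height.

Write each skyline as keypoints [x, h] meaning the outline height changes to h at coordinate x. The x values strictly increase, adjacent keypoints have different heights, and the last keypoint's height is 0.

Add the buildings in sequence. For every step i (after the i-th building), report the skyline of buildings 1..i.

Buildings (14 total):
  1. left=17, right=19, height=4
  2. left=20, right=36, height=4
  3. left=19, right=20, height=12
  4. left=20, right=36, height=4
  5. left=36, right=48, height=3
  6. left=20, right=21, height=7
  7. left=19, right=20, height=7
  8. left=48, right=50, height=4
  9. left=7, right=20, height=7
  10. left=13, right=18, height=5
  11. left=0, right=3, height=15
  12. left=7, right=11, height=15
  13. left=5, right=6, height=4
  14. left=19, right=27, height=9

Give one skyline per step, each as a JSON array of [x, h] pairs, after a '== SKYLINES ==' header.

== SKYLINES ==
[[17,4],[19,0]]
[[17,4],[19,0],[20,4],[36,0]]
[[17,4],[19,12],[20,4],[36,0]]
[[17,4],[19,12],[20,4],[36,0]]
[[17,4],[19,12],[20,4],[36,3],[48,0]]
[[17,4],[19,12],[20,7],[21,4],[36,3],[48,0]]
[[17,4],[19,12],[20,7],[21,4],[36,3],[48,0]]
[[17,4],[19,12],[20,7],[21,4],[36,3],[48,4],[50,0]]
[[7,7],[19,12],[20,7],[21,4],[36,3],[48,4],[50,0]]
[[7,7],[19,12],[20,7],[21,4],[36,3],[48,4],[50,0]]
[[0,15],[3,0],[7,7],[19,12],[20,7],[21,4],[36,3],[48,4],[50,0]]
[[0,15],[3,0],[7,15],[11,7],[19,12],[20,7],[21,4],[36,3],[48,4],[50,0]]
[[0,15],[3,0],[5,4],[6,0],[7,15],[11,7],[19,12],[20,7],[21,4],[36,3],[48,4],[50,0]]
[[0,15],[3,0],[5,4],[6,0],[7,15],[11,7],[19,12],[20,9],[27,4],[36,3],[48,4],[50,0]]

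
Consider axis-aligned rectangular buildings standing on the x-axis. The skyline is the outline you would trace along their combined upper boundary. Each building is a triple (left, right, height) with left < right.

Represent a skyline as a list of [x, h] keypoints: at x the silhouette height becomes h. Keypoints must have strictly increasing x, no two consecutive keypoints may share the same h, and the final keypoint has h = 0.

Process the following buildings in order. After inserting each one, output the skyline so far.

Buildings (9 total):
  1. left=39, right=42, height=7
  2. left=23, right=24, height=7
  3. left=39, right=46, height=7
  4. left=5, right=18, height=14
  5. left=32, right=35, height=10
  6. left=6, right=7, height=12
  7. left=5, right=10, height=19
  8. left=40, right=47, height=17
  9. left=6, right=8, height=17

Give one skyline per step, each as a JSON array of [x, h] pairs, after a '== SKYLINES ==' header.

== SKYLINES ==
[[39,7],[42,0]]
[[23,7],[24,0],[39,7],[42,0]]
[[23,7],[24,0],[39,7],[46,0]]
[[5,14],[18,0],[23,7],[24,0],[39,7],[46,0]]
[[5,14],[18,0],[23,7],[24,0],[32,10],[35,0],[39,7],[46,0]]
[[5,14],[18,0],[23,7],[24,0],[32,10],[35,0],[39,7],[46,0]]
[[5,19],[10,14],[18,0],[23,7],[24,0],[32,10],[35,0],[39,7],[46,0]]
[[5,19],[10,14],[18,0],[23,7],[24,0],[32,10],[35,0],[39,7],[40,17],[47,0]]
[[5,19],[10,14],[18,0],[23,7],[24,0],[32,10],[35,0],[39,7],[40,17],[47,0]]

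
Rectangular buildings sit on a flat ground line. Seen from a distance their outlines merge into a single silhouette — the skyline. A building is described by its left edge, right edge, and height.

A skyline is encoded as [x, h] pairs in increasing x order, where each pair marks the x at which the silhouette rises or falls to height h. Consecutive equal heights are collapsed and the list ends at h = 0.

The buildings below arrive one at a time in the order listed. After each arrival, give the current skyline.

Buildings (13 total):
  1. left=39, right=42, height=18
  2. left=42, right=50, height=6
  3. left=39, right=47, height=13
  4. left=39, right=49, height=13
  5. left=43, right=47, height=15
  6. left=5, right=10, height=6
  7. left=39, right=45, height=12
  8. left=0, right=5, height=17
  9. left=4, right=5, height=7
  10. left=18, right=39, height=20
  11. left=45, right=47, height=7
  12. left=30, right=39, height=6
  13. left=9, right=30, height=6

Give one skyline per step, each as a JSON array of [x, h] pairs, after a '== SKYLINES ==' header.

== SKYLINES ==
[[39,18],[42,0]]
[[39,18],[42,6],[50,0]]
[[39,18],[42,13],[47,6],[50,0]]
[[39,18],[42,13],[49,6],[50,0]]
[[39,18],[42,13],[43,15],[47,13],[49,6],[50,0]]
[[5,6],[10,0],[39,18],[42,13],[43,15],[47,13],[49,6],[50,0]]
[[5,6],[10,0],[39,18],[42,13],[43,15],[47,13],[49,6],[50,0]]
[[0,17],[5,6],[10,0],[39,18],[42,13],[43,15],[47,13],[49,6],[50,0]]
[[0,17],[5,6],[10,0],[39,18],[42,13],[43,15],[47,13],[49,6],[50,0]]
[[0,17],[5,6],[10,0],[18,20],[39,18],[42,13],[43,15],[47,13],[49,6],[50,0]]
[[0,17],[5,6],[10,0],[18,20],[39,18],[42,13],[43,15],[47,13],[49,6],[50,0]]
[[0,17],[5,6],[10,0],[18,20],[39,18],[42,13],[43,15],[47,13],[49,6],[50,0]]
[[0,17],[5,6],[18,20],[39,18],[42,13],[43,15],[47,13],[49,6],[50,0]]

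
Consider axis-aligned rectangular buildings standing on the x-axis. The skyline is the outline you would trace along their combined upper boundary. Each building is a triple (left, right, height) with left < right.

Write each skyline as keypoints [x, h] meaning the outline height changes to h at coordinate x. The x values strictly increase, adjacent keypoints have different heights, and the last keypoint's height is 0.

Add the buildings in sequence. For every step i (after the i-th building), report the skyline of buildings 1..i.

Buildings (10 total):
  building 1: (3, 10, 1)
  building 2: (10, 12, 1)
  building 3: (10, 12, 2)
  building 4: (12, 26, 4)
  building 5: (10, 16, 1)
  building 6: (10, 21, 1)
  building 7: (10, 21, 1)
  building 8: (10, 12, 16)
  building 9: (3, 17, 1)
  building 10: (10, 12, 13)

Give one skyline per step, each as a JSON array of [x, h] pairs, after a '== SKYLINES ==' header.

== SKYLINES ==
[[3,1],[10,0]]
[[3,1],[12,0]]
[[3,1],[10,2],[12,0]]
[[3,1],[10,2],[12,4],[26,0]]
[[3,1],[10,2],[12,4],[26,0]]
[[3,1],[10,2],[12,4],[26,0]]
[[3,1],[10,2],[12,4],[26,0]]
[[3,1],[10,16],[12,4],[26,0]]
[[3,1],[10,16],[12,4],[26,0]]
[[3,1],[10,16],[12,4],[26,0]]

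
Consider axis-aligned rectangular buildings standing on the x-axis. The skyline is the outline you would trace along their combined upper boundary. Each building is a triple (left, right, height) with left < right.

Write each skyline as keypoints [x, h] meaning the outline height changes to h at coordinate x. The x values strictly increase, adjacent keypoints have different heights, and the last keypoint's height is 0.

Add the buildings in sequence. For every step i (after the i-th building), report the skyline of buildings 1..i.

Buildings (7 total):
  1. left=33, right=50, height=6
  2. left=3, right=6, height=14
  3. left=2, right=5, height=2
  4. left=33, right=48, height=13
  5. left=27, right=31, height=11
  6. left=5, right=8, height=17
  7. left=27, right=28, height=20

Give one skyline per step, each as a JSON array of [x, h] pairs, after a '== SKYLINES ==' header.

== SKYLINES ==
[[33,6],[50,0]]
[[3,14],[6,0],[33,6],[50,0]]
[[2,2],[3,14],[6,0],[33,6],[50,0]]
[[2,2],[3,14],[6,0],[33,13],[48,6],[50,0]]
[[2,2],[3,14],[6,0],[27,11],[31,0],[33,13],[48,6],[50,0]]
[[2,2],[3,14],[5,17],[8,0],[27,11],[31,0],[33,13],[48,6],[50,0]]
[[2,2],[3,14],[5,17],[8,0],[27,20],[28,11],[31,0],[33,13],[48,6],[50,0]]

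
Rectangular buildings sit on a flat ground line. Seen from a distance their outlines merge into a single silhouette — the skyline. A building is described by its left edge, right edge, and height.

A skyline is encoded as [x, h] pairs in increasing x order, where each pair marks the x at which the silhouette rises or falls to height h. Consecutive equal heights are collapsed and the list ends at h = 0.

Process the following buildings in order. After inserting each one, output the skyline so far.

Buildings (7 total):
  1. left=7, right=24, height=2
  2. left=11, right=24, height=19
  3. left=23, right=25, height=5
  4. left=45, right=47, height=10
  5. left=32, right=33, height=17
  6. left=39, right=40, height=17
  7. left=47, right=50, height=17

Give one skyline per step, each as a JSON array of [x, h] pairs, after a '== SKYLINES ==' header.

== SKYLINES ==
[[7,2],[24,0]]
[[7,2],[11,19],[24,0]]
[[7,2],[11,19],[24,5],[25,0]]
[[7,2],[11,19],[24,5],[25,0],[45,10],[47,0]]
[[7,2],[11,19],[24,5],[25,0],[32,17],[33,0],[45,10],[47,0]]
[[7,2],[11,19],[24,5],[25,0],[32,17],[33,0],[39,17],[40,0],[45,10],[47,0]]
[[7,2],[11,19],[24,5],[25,0],[32,17],[33,0],[39,17],[40,0],[45,10],[47,17],[50,0]]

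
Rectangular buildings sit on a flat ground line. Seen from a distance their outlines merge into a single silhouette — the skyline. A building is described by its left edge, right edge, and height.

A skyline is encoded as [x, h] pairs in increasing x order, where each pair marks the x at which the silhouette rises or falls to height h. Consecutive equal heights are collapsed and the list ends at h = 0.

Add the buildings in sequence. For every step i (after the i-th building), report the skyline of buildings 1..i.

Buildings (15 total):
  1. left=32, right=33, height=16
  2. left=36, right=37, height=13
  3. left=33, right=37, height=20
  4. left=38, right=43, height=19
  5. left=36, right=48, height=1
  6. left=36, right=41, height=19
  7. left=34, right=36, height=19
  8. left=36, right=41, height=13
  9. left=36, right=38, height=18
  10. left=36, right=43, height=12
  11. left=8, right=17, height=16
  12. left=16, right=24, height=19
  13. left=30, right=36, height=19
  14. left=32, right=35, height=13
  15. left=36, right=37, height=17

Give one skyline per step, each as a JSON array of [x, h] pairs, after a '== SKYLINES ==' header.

== SKYLINES ==
[[32,16],[33,0]]
[[32,16],[33,0],[36,13],[37,0]]
[[32,16],[33,20],[37,0]]
[[32,16],[33,20],[37,0],[38,19],[43,0]]
[[32,16],[33,20],[37,1],[38,19],[43,1],[48,0]]
[[32,16],[33,20],[37,19],[43,1],[48,0]]
[[32,16],[33,20],[37,19],[43,1],[48,0]]
[[32,16],[33,20],[37,19],[43,1],[48,0]]
[[32,16],[33,20],[37,19],[43,1],[48,0]]
[[32,16],[33,20],[37,19],[43,1],[48,0]]
[[8,16],[17,0],[32,16],[33,20],[37,19],[43,1],[48,0]]
[[8,16],[16,19],[24,0],[32,16],[33,20],[37,19],[43,1],[48,0]]
[[8,16],[16,19],[24,0],[30,19],[33,20],[37,19],[43,1],[48,0]]
[[8,16],[16,19],[24,0],[30,19],[33,20],[37,19],[43,1],[48,0]]
[[8,16],[16,19],[24,0],[30,19],[33,20],[37,19],[43,1],[48,0]]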